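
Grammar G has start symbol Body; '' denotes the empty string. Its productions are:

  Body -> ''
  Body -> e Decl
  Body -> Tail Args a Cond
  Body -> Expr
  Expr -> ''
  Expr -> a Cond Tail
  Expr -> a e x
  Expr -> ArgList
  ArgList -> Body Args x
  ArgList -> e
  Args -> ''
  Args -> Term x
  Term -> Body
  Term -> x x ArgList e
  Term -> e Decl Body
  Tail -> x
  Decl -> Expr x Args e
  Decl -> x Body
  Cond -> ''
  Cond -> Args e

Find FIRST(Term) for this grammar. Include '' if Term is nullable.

{ a, e, x, '' }

From Term -> Body: add FIRST(Body) = { a, e, x, '' } (including '' since Body is nullable).
Term -> x x ArgList e contributes {x}.
Term -> e Decl Body contributes {e}.
Union: FIRST(Term) = { a, e, x, '' }.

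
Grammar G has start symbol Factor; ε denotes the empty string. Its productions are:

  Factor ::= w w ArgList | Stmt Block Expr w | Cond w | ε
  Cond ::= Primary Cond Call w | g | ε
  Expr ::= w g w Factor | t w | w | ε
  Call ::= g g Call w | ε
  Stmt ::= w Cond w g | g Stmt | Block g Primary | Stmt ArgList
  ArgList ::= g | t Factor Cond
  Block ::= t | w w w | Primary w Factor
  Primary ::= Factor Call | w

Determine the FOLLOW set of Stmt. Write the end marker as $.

{ g, t, w }

In Factor ::= Stmt Block Expr w: add FIRST(Block Expr w) = { g, t, w }.
In Stmt ::= g Stmt: Stmt is at the end, add FOLLOW(Stmt) = { g, t, w }.
In Stmt ::= Stmt ArgList: add FIRST(ArgList) = { g, t }.
Union: FOLLOW(Stmt) = { g, t, w }.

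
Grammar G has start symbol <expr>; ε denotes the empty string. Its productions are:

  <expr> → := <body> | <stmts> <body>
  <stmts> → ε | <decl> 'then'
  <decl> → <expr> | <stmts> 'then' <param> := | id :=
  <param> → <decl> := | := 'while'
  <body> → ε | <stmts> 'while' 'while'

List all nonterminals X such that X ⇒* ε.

Directly nullable (have an ε-production): <stmts>, <body>.
<expr> → <stmts> <body> with every symbol nullable, so <expr> is nullable.
<decl> → <expr> with every symbol nullable, so <decl> is nullable.
No other nonterminal has a production whose RHS symbols are all nullable.

{ <body>, <decl>, <expr>, <stmts> }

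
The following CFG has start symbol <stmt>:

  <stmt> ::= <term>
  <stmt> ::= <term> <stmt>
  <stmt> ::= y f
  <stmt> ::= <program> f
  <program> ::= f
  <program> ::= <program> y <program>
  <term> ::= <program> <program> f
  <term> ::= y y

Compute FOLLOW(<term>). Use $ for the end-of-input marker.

{ $, f, y }

In <stmt> ::= <term>: <term> is at the end, add FOLLOW(<stmt>) = { $ }.
In <stmt> ::= <term> <stmt>: add FIRST(<stmt>) = { f, y }.
Union: FOLLOW(<term>) = { $, f, y }.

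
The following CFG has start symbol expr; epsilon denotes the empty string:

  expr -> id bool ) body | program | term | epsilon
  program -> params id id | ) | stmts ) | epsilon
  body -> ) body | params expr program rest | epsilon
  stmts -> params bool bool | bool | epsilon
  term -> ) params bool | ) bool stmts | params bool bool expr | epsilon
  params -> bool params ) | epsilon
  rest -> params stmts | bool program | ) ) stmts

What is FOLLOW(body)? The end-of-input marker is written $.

{ $, ), bool, id }

In expr -> id bool ) body: body is at the end, add FOLLOW(expr) = { $, ), bool, id }.
In body -> ) body: body is at the end, add FOLLOW(body) = { $, ), bool, id }.
Union: FOLLOW(body) = { $, ), bool, id }.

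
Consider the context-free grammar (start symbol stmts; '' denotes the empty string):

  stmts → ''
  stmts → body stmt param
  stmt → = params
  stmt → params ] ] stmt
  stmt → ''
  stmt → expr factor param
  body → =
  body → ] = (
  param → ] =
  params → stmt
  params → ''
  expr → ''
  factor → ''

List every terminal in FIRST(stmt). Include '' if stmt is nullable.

stmt → = params contributes {=}.
From stmt → params ] ] stmt: params nullable, take FIRST(params) ∪ {]} = { =, ] }.
stmt → '' contributes ''.
From stmt → expr factor param: expr, factor nullable, take FIRST(expr) ∪ FIRST(factor) ∪ FIRST(param) = { ] }.
Union: FIRST(stmt) = { =, ], '' }.

{ =, ], '' }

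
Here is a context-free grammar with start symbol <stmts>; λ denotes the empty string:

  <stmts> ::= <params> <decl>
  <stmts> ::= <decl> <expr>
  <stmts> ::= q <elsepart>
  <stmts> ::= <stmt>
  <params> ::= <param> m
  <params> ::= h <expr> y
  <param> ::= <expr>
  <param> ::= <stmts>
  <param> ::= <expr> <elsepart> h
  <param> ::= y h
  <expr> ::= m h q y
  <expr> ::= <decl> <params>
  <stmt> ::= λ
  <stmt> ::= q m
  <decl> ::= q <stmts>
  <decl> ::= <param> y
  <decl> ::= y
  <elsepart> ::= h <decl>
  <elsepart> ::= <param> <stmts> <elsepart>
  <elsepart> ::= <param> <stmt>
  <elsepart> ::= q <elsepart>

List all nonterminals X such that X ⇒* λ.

{ <elsepart>, <param>, <stmt>, <stmts> }

Directly nullable (have an λ-production): <stmt>.
<param> ::= <stmts> with every symbol nullable, so <param> is nullable.
<elsepart> ::= <param> <stmts> <elsepart> with every symbol nullable, so <elsepart> is nullable.
<stmts> ::= <stmt> with every symbol nullable, so <stmts> is nullable.
No other nonterminal has a production whose RHS symbols are all nullable.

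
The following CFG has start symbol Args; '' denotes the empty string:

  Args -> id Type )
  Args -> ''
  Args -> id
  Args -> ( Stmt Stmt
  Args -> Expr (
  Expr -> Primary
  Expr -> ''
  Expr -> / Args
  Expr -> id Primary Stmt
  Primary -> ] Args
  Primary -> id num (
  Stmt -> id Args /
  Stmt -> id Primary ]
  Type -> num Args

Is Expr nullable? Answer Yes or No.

Expr has an ''-production, so Expr ⇒ ''.

Yes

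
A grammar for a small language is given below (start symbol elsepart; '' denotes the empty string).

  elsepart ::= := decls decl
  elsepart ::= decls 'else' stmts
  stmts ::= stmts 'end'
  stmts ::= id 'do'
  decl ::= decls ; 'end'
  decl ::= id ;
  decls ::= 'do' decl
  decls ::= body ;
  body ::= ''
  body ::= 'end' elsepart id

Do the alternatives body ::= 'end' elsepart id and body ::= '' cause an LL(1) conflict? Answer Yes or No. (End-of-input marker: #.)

No

FIRST('end' elsepart id) = { 'end' } and FIRST('') = { '' }.
The second is nullable but FOLLOW(body) = { ; } is disjoint from FIRST of the first.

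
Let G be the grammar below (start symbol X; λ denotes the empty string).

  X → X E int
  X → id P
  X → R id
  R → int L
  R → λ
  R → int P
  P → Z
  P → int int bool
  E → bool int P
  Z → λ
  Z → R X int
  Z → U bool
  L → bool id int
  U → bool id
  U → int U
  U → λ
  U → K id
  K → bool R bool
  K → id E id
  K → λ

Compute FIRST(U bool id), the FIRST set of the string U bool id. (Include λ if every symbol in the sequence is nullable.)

Add FIRST(U)\{λ} = { bool, id, int }; U is nullable, continue.
bool is a terminal; add {bool} and stop.

{ bool, id, int }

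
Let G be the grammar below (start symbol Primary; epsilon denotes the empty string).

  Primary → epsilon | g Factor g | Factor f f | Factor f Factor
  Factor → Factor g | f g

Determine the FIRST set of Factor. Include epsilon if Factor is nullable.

From Factor → Factor g: add FIRST(Factor) = { f }.
Factor → f g contributes {f}.
Union: FIRST(Factor) = { f }.

{ f }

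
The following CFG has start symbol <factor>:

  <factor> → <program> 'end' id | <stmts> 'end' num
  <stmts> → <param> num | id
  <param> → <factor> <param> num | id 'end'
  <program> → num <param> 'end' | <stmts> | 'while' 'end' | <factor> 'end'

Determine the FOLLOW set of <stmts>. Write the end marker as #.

{ 'end' }

In <factor> → <stmts> 'end' num: add FIRST('end' num) = { 'end' }.
In <program> → <stmts>: <stmts> is at the end, add FOLLOW(<program>) = { 'end' }.
Union: FOLLOW(<stmts>) = { 'end' }.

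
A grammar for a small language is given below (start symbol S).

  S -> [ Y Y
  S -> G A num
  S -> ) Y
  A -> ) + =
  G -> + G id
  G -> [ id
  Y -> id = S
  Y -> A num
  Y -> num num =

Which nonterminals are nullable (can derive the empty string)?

No nonterminal has an empty production or an RHS whose symbols are all nullable.

{ } (none)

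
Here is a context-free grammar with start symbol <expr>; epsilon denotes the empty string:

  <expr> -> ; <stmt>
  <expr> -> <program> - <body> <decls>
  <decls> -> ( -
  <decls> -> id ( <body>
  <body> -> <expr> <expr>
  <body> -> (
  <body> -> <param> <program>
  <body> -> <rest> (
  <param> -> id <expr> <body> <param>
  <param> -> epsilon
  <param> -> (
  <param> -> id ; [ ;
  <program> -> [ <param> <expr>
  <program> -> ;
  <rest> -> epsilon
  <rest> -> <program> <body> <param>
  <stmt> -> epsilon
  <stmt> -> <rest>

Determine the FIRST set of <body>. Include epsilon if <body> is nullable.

{ (, ;, [, id }

From <body> -> <expr> <expr>: add FIRST(<expr>) = { ;, [ }.
<body> -> ( contributes {(}.
From <body> -> <param> <program>: <param> nullable, take FIRST(<param>) ∪ FIRST(<program>) = { (, ;, [, id }.
From <body> -> <rest> (: <rest> nullable, take FIRST(<rest>) ∪ {(} = { (, ;, [ }.
Union: FIRST(<body>) = { (, ;, [, id }.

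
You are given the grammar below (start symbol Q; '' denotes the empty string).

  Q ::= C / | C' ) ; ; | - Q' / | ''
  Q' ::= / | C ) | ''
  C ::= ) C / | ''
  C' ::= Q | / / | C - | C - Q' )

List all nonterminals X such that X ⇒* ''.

Directly nullable (have an ''-production): Q, Q', C.
C' ::= Q with every symbol nullable, so C' is nullable.

{ C, C', Q, Q' }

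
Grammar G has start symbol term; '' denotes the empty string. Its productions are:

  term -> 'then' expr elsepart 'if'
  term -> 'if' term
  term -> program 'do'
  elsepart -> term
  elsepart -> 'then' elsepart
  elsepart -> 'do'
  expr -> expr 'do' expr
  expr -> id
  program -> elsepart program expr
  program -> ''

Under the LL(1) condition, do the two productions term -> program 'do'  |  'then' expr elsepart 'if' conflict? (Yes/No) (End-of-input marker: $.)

FIRST(program 'do') = { 'do', 'if', 'then' } and FIRST('then' expr elsepart 'if') = { 'then' }.
Both contain 'then', so the two alternatives are not disjoint — LL(1) conflict.

Yes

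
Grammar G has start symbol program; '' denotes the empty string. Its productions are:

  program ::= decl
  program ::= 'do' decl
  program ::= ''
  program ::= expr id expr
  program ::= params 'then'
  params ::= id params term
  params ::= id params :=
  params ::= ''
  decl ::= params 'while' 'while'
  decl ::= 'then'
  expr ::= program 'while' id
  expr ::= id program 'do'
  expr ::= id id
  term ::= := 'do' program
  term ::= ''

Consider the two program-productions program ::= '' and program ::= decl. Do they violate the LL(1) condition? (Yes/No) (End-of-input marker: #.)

FIRST('') = { '' } and FIRST(decl) = { 'then', 'while', id }.
The first alternative is nullable and FOLLOW(program) = { #, 'do', 'then', 'while', := } shares 'then' with FIRST of the second — conflict.

Yes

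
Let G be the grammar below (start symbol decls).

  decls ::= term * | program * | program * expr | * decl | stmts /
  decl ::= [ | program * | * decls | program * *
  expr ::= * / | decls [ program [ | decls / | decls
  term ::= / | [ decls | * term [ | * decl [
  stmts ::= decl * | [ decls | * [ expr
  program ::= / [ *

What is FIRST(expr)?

{ *, /, [ }

expr ::= * / contributes {*}.
From expr ::= decls [ program [: add FIRST(decls) = { *, /, [ }.
From expr ::= decls /: add FIRST(decls) = { *, /, [ }.
From expr ::= decls: add FIRST(decls) = { *, /, [ }.
Union: FIRST(expr) = { *, /, [ }.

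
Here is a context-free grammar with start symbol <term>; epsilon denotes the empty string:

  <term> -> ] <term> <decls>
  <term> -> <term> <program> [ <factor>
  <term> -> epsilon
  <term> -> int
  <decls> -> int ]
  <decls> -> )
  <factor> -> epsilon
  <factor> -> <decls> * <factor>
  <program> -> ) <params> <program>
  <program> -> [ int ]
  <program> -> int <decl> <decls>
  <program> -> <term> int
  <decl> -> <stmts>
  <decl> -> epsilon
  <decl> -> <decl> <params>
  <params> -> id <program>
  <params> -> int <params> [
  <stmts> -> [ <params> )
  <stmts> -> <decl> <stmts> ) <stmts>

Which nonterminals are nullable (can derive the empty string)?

{ <decl>, <factor>, <term> }

Directly nullable (have an epsilon-production): <term>, <factor>, <decl>.
No other nonterminal has a production whose RHS symbols are all nullable.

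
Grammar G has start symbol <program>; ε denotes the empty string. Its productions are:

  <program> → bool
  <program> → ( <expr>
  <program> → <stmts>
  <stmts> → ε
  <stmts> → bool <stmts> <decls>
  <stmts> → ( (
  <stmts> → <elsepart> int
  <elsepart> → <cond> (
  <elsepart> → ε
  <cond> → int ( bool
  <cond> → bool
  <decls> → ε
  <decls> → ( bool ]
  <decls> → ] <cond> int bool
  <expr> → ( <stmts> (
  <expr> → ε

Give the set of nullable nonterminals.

{ <decls>, <elsepart>, <expr>, <program>, <stmts> }

Directly nullable (have an ε-production): <stmts>, <elsepart>, <decls>, <expr>.
<program> → <stmts> with every symbol nullable, so <program> is nullable.
No other nonterminal has a production whose RHS symbols are all nullable.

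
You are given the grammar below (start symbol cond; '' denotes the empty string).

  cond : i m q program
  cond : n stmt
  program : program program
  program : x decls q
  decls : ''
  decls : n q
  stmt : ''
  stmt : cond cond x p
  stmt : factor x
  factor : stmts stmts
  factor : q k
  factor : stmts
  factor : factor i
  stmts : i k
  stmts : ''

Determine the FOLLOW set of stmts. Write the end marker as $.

{ i, x }

In factor : stmts stmts: add FIRST(stmts)\{''} = { i }.
  Since stmts is nullable, also add FOLLOW(factor) = { i, x }.
In factor : stmts stmts: stmts is at the end, add FOLLOW(factor) = { i, x }.
In factor : stmts: stmts is at the end, add FOLLOW(factor) = { i, x }.
Union: FOLLOW(stmts) = { i, x }.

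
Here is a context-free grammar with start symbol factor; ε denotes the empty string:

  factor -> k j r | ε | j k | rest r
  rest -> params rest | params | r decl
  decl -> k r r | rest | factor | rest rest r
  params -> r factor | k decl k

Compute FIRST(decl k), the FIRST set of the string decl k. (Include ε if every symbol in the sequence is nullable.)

{ j, k, r }

Add FIRST(decl)\{ε} = { j, k, r }; decl is nullable, continue.
k is a terminal; add {k} and stop.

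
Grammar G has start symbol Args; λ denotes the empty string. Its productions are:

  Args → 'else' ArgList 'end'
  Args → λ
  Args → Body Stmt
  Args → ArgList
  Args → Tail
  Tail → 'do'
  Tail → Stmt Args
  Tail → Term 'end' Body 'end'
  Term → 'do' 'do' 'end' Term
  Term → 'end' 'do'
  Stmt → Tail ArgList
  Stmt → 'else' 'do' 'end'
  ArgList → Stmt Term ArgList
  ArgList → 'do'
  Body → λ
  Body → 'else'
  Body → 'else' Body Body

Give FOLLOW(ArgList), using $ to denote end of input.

In Args → 'else' ArgList 'end': add FIRST('end') = { 'end' }.
In Args → ArgList: ArgList is at the end, add FOLLOW(Args) = { $, 'do', 'else', 'end' }.
In Stmt → Tail ArgList: ArgList is at the end, add FOLLOW(Stmt) = { $, 'do', 'else', 'end' }.
In ArgList → Stmt Term ArgList: ArgList is at the end, add FOLLOW(ArgList) = { $, 'do', 'else', 'end' }.
Union: FOLLOW(ArgList) = { $, 'do', 'else', 'end' }.

{ $, 'do', 'else', 'end' }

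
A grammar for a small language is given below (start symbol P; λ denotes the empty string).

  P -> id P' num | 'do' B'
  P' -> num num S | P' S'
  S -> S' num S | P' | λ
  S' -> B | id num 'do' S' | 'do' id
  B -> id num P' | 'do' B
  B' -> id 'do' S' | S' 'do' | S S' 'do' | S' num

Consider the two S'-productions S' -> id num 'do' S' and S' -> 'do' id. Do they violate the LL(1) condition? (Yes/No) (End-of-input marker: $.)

No

FIRST(id num 'do' S') = { id } and FIRST('do' id) = { 'do' }.
The FIRST sets are disjoint and neither alternative is nullable — no conflict.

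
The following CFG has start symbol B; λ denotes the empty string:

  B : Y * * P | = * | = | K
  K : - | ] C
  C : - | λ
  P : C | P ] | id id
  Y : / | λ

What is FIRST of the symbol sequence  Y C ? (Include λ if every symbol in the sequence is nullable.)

Add FIRST(Y)\{λ} = { / }; Y is nullable, continue.
Add FIRST(C)\{λ} = { - }; C is nullable, continue.
Every symbol is nullable, so include λ.

{ -, /, λ }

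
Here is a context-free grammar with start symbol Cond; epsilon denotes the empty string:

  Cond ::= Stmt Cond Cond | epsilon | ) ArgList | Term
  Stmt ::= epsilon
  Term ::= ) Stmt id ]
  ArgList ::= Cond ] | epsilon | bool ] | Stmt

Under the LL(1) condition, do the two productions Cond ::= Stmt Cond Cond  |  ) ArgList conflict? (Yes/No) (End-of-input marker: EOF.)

Yes

FIRST(Stmt Cond Cond) = { ), epsilon } and FIRST() ArgList) = { ) }.
Both contain ), so the two alternatives are not disjoint — LL(1) conflict.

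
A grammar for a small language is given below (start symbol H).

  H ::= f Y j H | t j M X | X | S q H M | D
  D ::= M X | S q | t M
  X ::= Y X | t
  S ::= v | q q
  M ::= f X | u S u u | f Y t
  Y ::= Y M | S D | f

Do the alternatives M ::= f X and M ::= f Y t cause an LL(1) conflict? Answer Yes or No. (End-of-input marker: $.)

Yes

FIRST(f X) = { f } and FIRST(f Y t) = { f }.
Both contain f, so the two alternatives are not disjoint — LL(1) conflict.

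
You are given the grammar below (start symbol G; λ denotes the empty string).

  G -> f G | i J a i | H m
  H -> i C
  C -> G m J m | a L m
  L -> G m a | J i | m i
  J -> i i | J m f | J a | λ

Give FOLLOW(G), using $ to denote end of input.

G is the start symbol, so $ ∈ FOLLOW(G).
In G -> f G: G is at the end, add FOLLOW(G) = { $, m }.
In C -> G m J m: add FIRST(m J m) = { m }.
In L -> G m a: add FIRST(m a) = { m }.
Union: FOLLOW(G) = { $, m }.

{ $, m }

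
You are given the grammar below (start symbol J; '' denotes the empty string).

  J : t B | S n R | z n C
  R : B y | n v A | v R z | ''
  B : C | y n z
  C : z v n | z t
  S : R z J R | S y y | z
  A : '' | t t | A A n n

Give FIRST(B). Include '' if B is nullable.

From B : C: add FIRST(C) = { z }.
B : y n z contributes {y}.
Union: FIRST(B) = { y, z }.

{ y, z }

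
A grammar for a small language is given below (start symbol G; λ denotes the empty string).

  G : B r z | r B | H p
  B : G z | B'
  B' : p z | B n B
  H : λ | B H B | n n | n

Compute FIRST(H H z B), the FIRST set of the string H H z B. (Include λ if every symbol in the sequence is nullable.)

Add FIRST(H)\{λ} = { n, p, r }; H is nullable, continue.
Add FIRST(H)\{λ} = { n, p, r }; H is nullable, continue.
z is a terminal; add {z} and stop.

{ n, p, r, z }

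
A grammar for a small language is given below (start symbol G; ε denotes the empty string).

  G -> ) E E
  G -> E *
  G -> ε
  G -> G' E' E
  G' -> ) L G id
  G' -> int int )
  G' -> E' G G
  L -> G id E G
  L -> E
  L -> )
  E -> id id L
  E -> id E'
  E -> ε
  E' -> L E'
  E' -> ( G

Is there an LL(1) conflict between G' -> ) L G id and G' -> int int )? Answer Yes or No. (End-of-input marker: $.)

No

FIRST() L G id) = { ) } and FIRST(int int )) = { int }.
The FIRST sets are disjoint and neither alternative is nullable — no conflict.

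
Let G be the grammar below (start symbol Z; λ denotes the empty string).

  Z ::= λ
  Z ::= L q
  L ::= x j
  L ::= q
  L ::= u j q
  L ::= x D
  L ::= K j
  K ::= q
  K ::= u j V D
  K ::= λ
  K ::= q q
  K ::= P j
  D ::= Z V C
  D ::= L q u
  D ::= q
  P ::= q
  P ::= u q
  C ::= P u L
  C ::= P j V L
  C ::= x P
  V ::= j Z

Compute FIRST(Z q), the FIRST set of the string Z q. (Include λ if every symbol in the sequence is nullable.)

Add FIRST(Z)\{λ} = { j, q, u, x }; Z is nullable, continue.
q is a terminal; add {q} and stop.

{ j, q, u, x }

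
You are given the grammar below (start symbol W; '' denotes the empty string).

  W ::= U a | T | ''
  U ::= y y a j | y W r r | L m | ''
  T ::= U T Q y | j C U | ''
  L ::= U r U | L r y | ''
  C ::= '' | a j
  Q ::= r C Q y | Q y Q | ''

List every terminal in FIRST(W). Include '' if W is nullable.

From W ::= U a: U nullable, take FIRST(U) ∪ {a} = { a, m, r, y }.
From W ::= T: add FIRST(T) = { j, m, r, y, '' } (including '' since T is nullable).
W ::= '' contributes ''.
Union: FIRST(W) = { a, j, m, r, y, '' }.

{ a, j, m, r, y, '' }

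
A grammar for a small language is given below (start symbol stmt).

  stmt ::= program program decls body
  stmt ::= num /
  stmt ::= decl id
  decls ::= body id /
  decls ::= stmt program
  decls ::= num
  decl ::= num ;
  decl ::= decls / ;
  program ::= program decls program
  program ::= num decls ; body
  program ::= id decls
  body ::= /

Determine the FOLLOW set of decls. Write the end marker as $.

{ /, ;, id, num }

In stmt ::= program program decls body: add FIRST(body) = { / }.
In decl ::= decls / ;: add FIRST(/ ;) = { / }.
In program ::= program decls program: add FIRST(program) = { id, num }.
In program ::= num decls ; body: add FIRST(; body) = { ; }.
In program ::= id decls: decls is at the end, add FOLLOW(program) = { /, ;, id, num }.
Union: FOLLOW(decls) = { /, ;, id, num }.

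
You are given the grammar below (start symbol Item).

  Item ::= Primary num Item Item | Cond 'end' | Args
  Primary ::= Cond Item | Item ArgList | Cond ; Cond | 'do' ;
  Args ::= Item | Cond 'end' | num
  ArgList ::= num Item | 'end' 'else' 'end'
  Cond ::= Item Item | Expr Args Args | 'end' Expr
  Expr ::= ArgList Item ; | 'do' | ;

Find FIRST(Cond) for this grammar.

From Cond ::= Item Item: add FIRST(Item) = { 'do', 'end', ;, num }.
From Cond ::= Expr Args Args: add FIRST(Expr) = { 'do', 'end', ;, num }.
Cond ::= 'end' Expr contributes {'end'}.
Union: FIRST(Cond) = { 'do', 'end', ;, num }.

{ 'do', 'end', ;, num }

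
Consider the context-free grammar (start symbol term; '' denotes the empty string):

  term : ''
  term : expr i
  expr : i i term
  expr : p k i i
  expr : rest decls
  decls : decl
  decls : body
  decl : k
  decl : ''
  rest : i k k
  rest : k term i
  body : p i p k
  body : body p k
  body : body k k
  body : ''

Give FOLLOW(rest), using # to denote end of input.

In expr : rest decls: add FIRST(decls)\{''} = { k, p }.
  Since decls is nullable, also add FOLLOW(expr) = { i }.
Union: FOLLOW(rest) = { i, k, p }.

{ i, k, p }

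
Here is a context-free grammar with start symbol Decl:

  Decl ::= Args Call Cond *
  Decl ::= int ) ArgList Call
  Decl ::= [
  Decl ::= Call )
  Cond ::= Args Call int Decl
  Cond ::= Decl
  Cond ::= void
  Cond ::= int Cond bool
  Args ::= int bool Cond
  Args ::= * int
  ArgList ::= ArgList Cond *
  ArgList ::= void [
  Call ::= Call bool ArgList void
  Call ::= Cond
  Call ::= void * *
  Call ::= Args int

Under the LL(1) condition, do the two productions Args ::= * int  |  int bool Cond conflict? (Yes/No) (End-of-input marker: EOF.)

No

FIRST(* int) = { * } and FIRST(int bool Cond) = { int }.
The FIRST sets are disjoint and neither alternative is nullable — no conflict.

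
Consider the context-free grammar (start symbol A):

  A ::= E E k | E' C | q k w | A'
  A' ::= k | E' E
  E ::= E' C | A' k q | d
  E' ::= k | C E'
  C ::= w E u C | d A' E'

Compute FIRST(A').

{ d, k, w }

A' ::= k contributes {k}.
From A' ::= E' E: add FIRST(E') = { d, k, w }.
Union: FIRST(A') = { d, k, w }.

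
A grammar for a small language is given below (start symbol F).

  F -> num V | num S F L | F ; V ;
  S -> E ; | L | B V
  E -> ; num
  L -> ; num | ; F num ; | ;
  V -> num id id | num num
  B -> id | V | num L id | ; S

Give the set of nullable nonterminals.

No nonterminal has an empty production or an RHS whose symbols are all nullable.

{ } (none)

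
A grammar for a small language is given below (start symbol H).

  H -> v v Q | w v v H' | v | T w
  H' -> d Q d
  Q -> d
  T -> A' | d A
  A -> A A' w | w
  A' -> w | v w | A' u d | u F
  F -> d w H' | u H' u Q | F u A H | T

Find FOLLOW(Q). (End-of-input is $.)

In H -> v v Q: Q is at the end, add FOLLOW(H) = { $, u, w }.
In H' -> d Q d: add FIRST(d) = { d }.
In F -> u H' u Q: Q is at the end, add FOLLOW(F) = { u, w }.
Union: FOLLOW(Q) = { $, d, u, w }.

{ $, d, u, w }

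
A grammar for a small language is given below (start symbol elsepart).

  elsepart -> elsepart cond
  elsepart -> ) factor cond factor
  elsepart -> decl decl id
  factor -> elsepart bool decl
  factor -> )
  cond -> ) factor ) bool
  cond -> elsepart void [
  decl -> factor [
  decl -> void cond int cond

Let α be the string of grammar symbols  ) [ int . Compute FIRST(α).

{ ) }

) is a terminal; add {)} and stop.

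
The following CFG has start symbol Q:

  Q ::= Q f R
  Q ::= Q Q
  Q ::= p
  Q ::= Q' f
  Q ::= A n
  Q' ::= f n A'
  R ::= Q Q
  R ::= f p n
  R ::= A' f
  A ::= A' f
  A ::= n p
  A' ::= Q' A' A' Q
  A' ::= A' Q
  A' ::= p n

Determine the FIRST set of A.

{ f, n, p }

From A ::= A' f: add FIRST(A') = { f, p }.
A ::= n p contributes {n}.
Union: FIRST(A) = { f, n, p }.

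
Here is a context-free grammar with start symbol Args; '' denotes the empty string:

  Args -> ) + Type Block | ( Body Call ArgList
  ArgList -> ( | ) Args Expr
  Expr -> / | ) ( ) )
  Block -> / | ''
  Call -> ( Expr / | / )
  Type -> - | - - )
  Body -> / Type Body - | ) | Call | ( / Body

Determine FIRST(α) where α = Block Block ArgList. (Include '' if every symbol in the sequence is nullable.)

Add FIRST(Block)\{''} = { / }; Block is nullable, continue.
Add FIRST(Block)\{''} = { / }; Block is nullable, continue.
Add FIRST(ArgList) = { (, ) }; ArgList is not nullable, stop.

{ (, ), / }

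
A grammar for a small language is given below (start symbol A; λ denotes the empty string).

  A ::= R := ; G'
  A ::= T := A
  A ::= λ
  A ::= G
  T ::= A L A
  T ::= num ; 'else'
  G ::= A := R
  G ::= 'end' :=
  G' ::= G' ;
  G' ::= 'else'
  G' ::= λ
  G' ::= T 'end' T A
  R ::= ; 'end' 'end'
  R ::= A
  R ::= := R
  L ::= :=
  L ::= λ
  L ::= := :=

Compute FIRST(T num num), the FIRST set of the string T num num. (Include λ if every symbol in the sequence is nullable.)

Add FIRST(T)\{λ} = { 'end', :=, ;, num }; T is nullable, continue.
num is a terminal; add {num} and stop.

{ 'end', :=, ;, num }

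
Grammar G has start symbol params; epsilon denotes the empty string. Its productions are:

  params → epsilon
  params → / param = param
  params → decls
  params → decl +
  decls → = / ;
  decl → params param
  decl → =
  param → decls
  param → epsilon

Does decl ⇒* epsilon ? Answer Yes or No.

Yes

decl → params param and each of params, param is nullable, so decl ⇒* epsilon.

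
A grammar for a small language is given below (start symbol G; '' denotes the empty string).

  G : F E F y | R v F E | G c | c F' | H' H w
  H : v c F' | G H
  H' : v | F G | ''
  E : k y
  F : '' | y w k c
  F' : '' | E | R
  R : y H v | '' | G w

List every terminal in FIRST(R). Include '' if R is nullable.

{ c, k, v, y, '' }

R : y H v contributes {y}.
R : '' contributes ''.
From R : G w: add FIRST(G) = { c, k, v, y }.
Union: FIRST(R) = { c, k, v, y, '' }.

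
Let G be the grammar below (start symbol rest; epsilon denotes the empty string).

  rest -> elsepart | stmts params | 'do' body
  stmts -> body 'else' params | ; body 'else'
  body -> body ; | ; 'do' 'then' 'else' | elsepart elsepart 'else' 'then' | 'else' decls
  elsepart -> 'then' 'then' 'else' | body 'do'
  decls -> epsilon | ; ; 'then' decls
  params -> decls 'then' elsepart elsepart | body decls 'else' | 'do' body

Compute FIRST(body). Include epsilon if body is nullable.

From body -> body ;: add FIRST(body) = { 'else', 'then', ; }.
body -> ; 'do' 'then' 'else' contributes {;}.
From body -> elsepart elsepart 'else' 'then': add FIRST(elsepart) = { 'else', 'then', ; }.
body -> 'else' decls contributes {'else'}.
Union: FIRST(body) = { 'else', 'then', ; }.

{ 'else', 'then', ; }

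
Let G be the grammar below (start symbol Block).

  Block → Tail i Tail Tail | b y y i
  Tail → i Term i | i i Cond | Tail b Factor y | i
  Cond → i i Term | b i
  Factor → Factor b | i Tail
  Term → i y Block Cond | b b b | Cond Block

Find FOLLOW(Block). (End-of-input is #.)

{ #, b, i, y }

Block is the start symbol, so # ∈ FOLLOW(Block).
In Term → i y Block Cond: add FIRST(Cond) = { b, i }.
In Term → Cond Block: Block is at the end, add FOLLOW(Term) = { #, b, i, y }.
Union: FOLLOW(Block) = { #, b, i, y }.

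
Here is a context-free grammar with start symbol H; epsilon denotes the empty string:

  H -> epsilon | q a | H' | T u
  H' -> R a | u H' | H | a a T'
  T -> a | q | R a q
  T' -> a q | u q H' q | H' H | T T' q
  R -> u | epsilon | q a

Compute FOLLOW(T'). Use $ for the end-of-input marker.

{ $, a, q, u }

In H' -> a a T': T' is at the end, add FOLLOW(H') = { $, a, q, u }.
In T' -> T T' q: add FIRST(q) = { q }.
Union: FOLLOW(T') = { $, a, q, u }.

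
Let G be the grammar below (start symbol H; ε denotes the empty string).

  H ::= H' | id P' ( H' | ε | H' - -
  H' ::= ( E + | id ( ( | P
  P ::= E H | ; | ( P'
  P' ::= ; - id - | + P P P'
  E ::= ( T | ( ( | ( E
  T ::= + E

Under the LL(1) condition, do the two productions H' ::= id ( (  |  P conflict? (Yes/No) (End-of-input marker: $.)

No

FIRST(id ( () = { id } and FIRST(P) = { (, ; }.
The FIRST sets are disjoint and neither alternative is nullable — no conflict.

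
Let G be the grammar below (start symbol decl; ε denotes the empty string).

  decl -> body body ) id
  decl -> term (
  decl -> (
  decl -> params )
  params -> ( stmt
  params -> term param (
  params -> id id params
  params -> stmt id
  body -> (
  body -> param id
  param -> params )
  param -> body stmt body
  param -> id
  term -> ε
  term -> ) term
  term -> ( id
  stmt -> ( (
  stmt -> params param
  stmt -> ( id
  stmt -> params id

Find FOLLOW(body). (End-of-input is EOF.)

{ (, ), id }

In decl -> body body ) id: add FIRST(body ) id) = { (, ), id }.
In decl -> body body ) id: add FIRST() id) = { ) }.
In param -> body stmt body: add FIRST(stmt body) = { (, ), id }.
In param -> body stmt body: body is at the end, add FOLLOW(param) = { (, ), id }.
Union: FOLLOW(body) = { (, ), id }.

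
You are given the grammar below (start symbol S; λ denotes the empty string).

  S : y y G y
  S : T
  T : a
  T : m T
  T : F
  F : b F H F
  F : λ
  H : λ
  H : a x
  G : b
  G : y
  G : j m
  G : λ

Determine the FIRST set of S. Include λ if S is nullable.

{ a, b, m, y, λ }

S : y y G y contributes {y}.
From S : T: add FIRST(T) = { a, b, m, λ } (including λ since T is nullable).
Union: FIRST(S) = { a, b, m, y, λ }.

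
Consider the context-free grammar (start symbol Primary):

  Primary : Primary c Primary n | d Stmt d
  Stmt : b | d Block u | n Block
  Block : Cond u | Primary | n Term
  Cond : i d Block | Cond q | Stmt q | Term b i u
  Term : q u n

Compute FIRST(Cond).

{ b, d, i, n, q }

Cond : i d Block contributes {i}.
From Cond : Cond q: add FIRST(Cond) = { b, d, i, n, q }.
From Cond : Stmt q: add FIRST(Stmt) = { b, d, n }.
From Cond : Term b i u: add FIRST(Term) = { q }.
Union: FIRST(Cond) = { b, d, i, n, q }.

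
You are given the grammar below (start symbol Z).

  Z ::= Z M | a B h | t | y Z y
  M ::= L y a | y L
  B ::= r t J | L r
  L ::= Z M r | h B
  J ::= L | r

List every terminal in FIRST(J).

{ a, h, r, t, y }

From J ::= L: add FIRST(L) = { a, h, t, y }.
J ::= r contributes {r}.
Union: FIRST(J) = { a, h, r, t, y }.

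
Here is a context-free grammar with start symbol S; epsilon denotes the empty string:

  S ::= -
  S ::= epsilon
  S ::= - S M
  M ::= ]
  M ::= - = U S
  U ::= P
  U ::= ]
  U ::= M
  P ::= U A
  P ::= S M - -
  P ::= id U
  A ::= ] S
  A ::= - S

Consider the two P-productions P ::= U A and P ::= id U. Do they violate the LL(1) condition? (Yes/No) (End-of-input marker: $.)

Yes

FIRST(U A) = { -, ], id } and FIRST(id U) = { id }.
Both contain id, so the two alternatives are not disjoint — LL(1) conflict.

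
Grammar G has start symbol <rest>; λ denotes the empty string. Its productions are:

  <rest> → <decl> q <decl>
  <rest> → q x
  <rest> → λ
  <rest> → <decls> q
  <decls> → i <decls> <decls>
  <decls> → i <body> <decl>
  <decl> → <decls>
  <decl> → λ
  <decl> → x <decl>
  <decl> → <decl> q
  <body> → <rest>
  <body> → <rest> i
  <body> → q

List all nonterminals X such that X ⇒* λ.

Directly nullable (have an λ-production): <rest>, <decl>.
<body> → <rest> with every symbol nullable, so <body> is nullable.
No other nonterminal has a production whose RHS symbols are all nullable.

{ <body>, <decl>, <rest> }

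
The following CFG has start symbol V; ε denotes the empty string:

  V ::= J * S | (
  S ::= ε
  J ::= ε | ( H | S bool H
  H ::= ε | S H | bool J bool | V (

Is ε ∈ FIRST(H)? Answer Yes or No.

Yes

H has an ε-production, so H ⇒ ε.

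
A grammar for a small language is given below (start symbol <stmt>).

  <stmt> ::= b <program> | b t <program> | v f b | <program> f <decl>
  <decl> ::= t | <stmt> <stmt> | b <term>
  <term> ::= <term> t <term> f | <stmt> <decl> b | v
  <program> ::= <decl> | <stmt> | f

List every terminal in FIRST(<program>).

From <program> ::= <decl>: add FIRST(<decl>) = { b, f, t, v }.
From <program> ::= <stmt>: add FIRST(<stmt>) = { b, f, t, v }.
<program> ::= f contributes {f}.
Union: FIRST(<program>) = { b, f, t, v }.

{ b, f, t, v }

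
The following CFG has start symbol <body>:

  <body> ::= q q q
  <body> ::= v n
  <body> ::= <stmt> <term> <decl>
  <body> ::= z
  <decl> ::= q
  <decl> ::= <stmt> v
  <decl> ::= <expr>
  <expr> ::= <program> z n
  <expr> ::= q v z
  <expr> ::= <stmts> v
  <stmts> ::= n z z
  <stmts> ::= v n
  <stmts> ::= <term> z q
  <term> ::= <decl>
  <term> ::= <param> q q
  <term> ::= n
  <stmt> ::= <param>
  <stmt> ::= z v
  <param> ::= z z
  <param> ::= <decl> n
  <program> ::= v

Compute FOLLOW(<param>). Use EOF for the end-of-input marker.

{ n, q, v, z }

In <term> ::= <param> q q: add FIRST(q q) = { q }.
In <stmt> ::= <param>: <param> is at the end, add FOLLOW(<stmt>) = { n, q, v, z }.
Union: FOLLOW(<param>) = { n, q, v, z }.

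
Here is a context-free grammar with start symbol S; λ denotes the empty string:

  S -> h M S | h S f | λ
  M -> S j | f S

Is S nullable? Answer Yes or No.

S has an λ-production, so S ⇒ λ.

Yes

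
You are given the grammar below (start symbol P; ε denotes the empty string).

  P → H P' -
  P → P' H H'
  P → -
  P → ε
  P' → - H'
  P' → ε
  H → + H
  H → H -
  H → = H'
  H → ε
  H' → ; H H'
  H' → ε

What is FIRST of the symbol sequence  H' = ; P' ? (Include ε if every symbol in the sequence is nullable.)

{ ;, = }

Add FIRST(H')\{ε} = { ; }; H' is nullable, continue.
= is a terminal; add {=} and stop.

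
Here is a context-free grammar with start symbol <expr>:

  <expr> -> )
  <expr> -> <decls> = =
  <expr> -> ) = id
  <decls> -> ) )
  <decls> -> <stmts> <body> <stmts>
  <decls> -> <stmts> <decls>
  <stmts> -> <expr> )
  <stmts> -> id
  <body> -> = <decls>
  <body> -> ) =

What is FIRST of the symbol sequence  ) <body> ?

{ ) }

) is a terminal; add {)} and stop.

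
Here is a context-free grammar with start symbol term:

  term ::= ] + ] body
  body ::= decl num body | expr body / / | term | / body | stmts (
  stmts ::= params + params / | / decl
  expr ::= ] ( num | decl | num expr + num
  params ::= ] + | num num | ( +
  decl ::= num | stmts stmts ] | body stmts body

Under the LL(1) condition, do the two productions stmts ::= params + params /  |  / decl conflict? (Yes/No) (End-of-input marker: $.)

No

FIRST(params + params /) = { (, ], num } and FIRST(/ decl) = { / }.
The FIRST sets are disjoint and neither alternative is nullable — no conflict.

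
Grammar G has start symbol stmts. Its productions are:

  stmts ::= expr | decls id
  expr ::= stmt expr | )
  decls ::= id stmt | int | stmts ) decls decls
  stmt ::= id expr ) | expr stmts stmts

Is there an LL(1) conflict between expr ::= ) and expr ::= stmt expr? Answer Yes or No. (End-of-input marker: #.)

Yes

FIRST()) = { ) } and FIRST(stmt expr) = { ), id }.
Both contain ), so the two alternatives are not disjoint — LL(1) conflict.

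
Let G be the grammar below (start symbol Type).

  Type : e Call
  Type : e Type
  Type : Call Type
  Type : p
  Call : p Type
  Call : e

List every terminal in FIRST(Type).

Type : e Call contributes {e}.
Type : e Type contributes {e}.
From Type : Call Type: add FIRST(Call) = { e, p }.
Type : p contributes {p}.
Union: FIRST(Type) = { e, p }.

{ e, p }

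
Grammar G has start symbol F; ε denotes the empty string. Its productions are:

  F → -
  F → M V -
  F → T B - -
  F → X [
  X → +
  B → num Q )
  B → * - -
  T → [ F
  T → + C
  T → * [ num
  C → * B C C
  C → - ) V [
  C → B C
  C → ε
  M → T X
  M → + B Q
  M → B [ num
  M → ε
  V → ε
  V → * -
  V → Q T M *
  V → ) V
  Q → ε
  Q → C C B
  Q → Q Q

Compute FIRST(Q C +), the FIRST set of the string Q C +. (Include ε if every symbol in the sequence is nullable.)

Add FIRST(Q)\{ε} = { *, -, num }; Q is nullable, continue.
Add FIRST(C)\{ε} = { *, -, num }; C is nullable, continue.
+ is a terminal; add {+} and stop.

{ *, +, -, num }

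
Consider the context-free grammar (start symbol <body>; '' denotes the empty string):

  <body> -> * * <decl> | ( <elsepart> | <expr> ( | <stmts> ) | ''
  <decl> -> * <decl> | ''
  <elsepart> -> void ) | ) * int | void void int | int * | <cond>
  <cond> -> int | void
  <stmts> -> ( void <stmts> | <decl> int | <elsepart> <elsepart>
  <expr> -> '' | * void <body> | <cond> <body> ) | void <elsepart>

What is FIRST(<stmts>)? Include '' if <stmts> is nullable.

<stmts> -> ( void <stmts> contributes {(}.
From <stmts> -> <decl> int: <decl> nullable, take FIRST(<decl>) ∪ {int} = { *, int }.
From <stmts> -> <elsepart> <elsepart>: add FIRST(<elsepart>) = { ), int, void }.
Union: FIRST(<stmts>) = { (, ), *, int, void }.

{ (, ), *, int, void }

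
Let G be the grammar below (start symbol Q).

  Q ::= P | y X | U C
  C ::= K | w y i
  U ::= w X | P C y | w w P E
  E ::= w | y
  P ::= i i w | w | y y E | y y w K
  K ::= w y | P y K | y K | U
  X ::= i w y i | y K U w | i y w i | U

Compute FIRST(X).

{ i, w, y }

X ::= i w y i contributes {i}.
X ::= y K U w contributes {y}.
X ::= i y w i contributes {i}.
From X ::= U: add FIRST(U) = { i, w, y }.
Union: FIRST(X) = { i, w, y }.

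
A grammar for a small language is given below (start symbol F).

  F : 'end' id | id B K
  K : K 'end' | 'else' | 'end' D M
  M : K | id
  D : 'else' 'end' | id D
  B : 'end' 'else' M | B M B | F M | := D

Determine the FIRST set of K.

From K : K 'end': add FIRST(K) = { 'else', 'end' }.
K : 'else' contributes {'else'}.
K : 'end' D M contributes {'end'}.
Union: FIRST(K) = { 'else', 'end' }.

{ 'else', 'end' }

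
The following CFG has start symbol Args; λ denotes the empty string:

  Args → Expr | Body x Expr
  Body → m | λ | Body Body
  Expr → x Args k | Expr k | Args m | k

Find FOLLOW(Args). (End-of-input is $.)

{ $, k, m }

Args is the start symbol, so $ ∈ FOLLOW(Args).
In Expr → x Args k: add FIRST(k) = { k }.
In Expr → Args m: add FIRST(m) = { m }.
Union: FOLLOW(Args) = { $, k, m }.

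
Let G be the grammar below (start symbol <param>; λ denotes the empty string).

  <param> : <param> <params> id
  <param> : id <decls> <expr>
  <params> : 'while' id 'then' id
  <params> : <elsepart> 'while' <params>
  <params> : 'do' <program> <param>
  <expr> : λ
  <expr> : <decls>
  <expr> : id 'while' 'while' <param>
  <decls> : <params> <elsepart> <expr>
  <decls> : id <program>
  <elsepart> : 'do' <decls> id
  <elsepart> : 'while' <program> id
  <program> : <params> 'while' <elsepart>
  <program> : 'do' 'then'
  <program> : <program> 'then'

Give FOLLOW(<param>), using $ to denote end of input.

<param> is the start symbol, so $ ∈ FOLLOW(<param>).
In <param> : <param> <params> id: add FIRST(<params> id) = { 'do', 'while' }.
In <params> : 'do' <program> <param>: <param> is at the end, add FOLLOW(<params>) = { 'do', 'while', id }.
In <expr> : id 'while' 'while' <param>: <param> is at the end, add FOLLOW(<expr>) = { $, 'do', 'while', id }.
Union: FOLLOW(<param>) = { $, 'do', 'while', id }.

{ $, 'do', 'while', id }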